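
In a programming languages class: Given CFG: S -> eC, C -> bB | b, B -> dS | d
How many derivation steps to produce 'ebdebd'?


Grammar: S -> eC, C -> bB | b, B -> dS | d
Deriving 'ebdebd':
Step 1: S -> eC => eC
Step 2: C -> bB => ebB
Step 3: B -> dS => ebdS
Step 4: S -> eC => ebdeC
Step 5: C -> bB => ebdebB
Step 6: B -> d => ebdebd
Total derivation steps: 6

6


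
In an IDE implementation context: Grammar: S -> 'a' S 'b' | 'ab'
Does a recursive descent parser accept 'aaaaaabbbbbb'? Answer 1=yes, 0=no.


Grammar accepts strings of the form a^n b^n (n >= 1)
Word: 'aaaaaabbbbbb'
Counting: 6 a's and 6 b's
Check: 6 == 6? Yes
Derivation (S -> aSb applied 5 time(s), then S -> ab): S => aSb => aaSbb => aaaSbbb => aaaaSbbbb => aaaaaSbbbbb => aaaaaabbbbbb
Accepted

1


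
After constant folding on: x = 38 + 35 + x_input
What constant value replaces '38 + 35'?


Identifying constant sub-expression:
  Original: x = 38 + 35 + x_input
  38 and 35 are both compile-time constants
  Evaluating: 38 + 35 = 73
  After folding: x = 73 + x_input

73


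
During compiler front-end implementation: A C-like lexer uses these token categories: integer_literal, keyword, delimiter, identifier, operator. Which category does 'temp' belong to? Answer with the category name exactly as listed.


Token: 'temp'
Checking categories:
  identifier: YES
  integer_literal: no
  operator: no
  keyword: no
  delimiter: no
Category: identifier

identifier


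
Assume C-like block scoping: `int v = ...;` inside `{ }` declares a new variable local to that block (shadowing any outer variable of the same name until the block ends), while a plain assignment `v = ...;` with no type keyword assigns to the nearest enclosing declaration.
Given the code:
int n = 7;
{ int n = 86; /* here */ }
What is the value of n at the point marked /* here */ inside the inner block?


Analyzing scoping rules:
Outer scope: declares n = 7
Inner block: 'int n = 86;' declares a NEW n that shadows the outer one
Inside the block the inner declaration is in scope -> 86
Result: 86

86


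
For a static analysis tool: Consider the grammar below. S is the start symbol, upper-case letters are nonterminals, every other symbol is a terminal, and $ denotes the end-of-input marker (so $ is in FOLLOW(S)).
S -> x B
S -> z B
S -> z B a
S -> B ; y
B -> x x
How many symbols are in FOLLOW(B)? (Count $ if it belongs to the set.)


S is the start symbol and does not occur in any rule body, so FOLLOW(S) = {$}.
Examining every occurrence of B in a rule body:
  S -> x B : B is at the right end -> add FOLLOW(S) = {$}
  S -> z B : B is at the right end -> add FOLLOW(S) = {$} (already in the set)
  S -> z B a : B is followed by terminal 'a' -> add 'a'
  S -> B ; y : B is followed by terminal ';' -> add ';'
  B -> x x : B does not occur in the body -> contributes nothing
FOLLOW(B) = {;, a, $}
Count: 3

3


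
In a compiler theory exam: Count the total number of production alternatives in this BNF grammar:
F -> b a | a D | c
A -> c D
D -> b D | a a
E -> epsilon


Counting alternatives per rule:
  F: 3 alternative(s)
  A: 1 alternative(s)
  D: 2 alternative(s)
  E: 1 alternative(s)
Sum: 3 + 1 + 2 + 1 = 7

7


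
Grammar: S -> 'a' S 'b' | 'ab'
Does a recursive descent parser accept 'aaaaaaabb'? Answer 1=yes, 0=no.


Grammar accepts strings of the form a^n b^n (n >= 1)
Word: 'aaaaaaabb'
Counting: 7 a's and 2 b's
Check: 7 == 2? No
Mismatch: a-count != b-count
Rejected

0


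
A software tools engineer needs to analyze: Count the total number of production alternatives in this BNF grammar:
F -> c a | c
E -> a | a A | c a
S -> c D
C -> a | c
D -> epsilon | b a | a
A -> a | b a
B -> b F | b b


Counting alternatives per rule:
  F: 2 alternative(s)
  E: 3 alternative(s)
  S: 1 alternative(s)
  C: 2 alternative(s)
  D: 3 alternative(s)
  A: 2 alternative(s)
  B: 2 alternative(s)
Sum: 2 + 3 + 1 + 2 + 3 + 2 + 2 = 15

15


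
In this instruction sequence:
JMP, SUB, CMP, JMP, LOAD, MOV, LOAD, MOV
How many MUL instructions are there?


Scanning instruction sequence for MUL:
  Position 1: JMP
  Position 2: SUB
  Position 3: CMP
  Position 4: JMP
  Position 5: LOAD
  Position 6: MOV
  Position 7: LOAD
  Position 8: MOV
Matches at positions: []
Total MUL count: 0

0


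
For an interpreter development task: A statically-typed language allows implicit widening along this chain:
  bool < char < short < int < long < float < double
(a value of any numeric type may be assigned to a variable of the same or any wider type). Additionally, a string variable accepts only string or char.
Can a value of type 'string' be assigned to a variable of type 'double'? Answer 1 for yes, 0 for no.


Target variable type: double
Source value type: string
Rule: string cannot widen to any numeric type
Result: 0

0


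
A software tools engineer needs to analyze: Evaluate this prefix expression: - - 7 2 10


Parsing prefix expression: - - 7 2 10
Step 1: Innermost operation '- 7 2'
  7 - 2 = 5
Step 2: Outer operation '- [5] 10'
  5 - 10 = -5

-5


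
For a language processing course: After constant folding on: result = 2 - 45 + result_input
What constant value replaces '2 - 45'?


Identifying constant sub-expression:
  Original: result = 2 - 45 + result_input
  2 and 45 are both compile-time constants
  Evaluating: 2 - 45 = -43
  After folding: result = -43 + result_input

-43


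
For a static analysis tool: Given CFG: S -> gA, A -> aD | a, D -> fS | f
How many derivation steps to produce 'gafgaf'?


Grammar: S -> gA, A -> aD | a, D -> fS | f
Deriving 'gafgaf':
Step 1: S -> gA => gA
Step 2: A -> aD => gaD
Step 3: D -> fS => gafS
Step 4: S -> gA => gafgA
Step 5: A -> aD => gafgaD
Step 6: D -> f => gafgaf
Total derivation steps: 6

6


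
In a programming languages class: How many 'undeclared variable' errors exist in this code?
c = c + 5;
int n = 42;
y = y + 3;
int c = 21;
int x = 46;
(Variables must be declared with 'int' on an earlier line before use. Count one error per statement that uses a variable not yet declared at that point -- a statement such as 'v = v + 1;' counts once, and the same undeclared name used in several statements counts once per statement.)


Scanning code line by line:
  Line 1: use 'c' -> ERROR (undeclared)
  Line 2: declare 'n' -> declared = ['n']
  Line 3: use 'y' -> ERROR (undeclared)
  Line 4: declare 'c' -> declared = ['c', 'n']
  Line 5: declare 'x' -> declared = ['c', 'n', 'x']
Total undeclared variable errors: 2

2


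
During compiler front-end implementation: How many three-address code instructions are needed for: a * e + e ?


Expression: a * e + e
Generating three-address code (respecting * over +/- precedence):
  Instruction 1: t1 = a * e
  Instruction 2: t2 = t1 + e
Total instructions: 2

2


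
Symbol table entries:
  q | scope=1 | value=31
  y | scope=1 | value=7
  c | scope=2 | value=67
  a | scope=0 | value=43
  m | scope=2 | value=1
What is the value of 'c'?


Searching symbol table for 'c':
  q | scope=1 | value=31
  y | scope=1 | value=7
  c | scope=2 | value=67 <- MATCH
  a | scope=0 | value=43
  m | scope=2 | value=1
Found 'c' at scope 2 with value 67

67


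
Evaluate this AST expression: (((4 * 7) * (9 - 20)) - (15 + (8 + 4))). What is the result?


Expression: (((4 * 7) * (9 - 20)) - (15 + (8 + 4)))
Evaluating step by step:
  4 * 7 = 28
  9 - 20 = -11
  28 * -11 = -308
  8 + 4 = 12
  15 + 12 = 27
  -308 - 27 = -335
Result: -335

-335


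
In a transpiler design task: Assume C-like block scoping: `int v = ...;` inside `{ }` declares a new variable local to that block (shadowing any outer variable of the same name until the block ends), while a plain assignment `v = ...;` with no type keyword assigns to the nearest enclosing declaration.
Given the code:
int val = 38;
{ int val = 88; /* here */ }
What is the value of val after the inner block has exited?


Analyzing scoping rules:
Outer scope: declares val = 38
Inner block: 'int val = 88;' declares a NEW val that shadows the outer one
When the block exits the inner val goes out of scope; the outer val was never modified -> 38
Result: 38

38


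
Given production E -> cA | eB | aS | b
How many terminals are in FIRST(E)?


Production: E -> cA | eB | aS | b
Examining each alternative for leading terminals:
  E -> cA : first terminal = 'c'
  E -> eB : first terminal = 'e'
  E -> aS : first terminal = 'a'
  E -> b : first terminal = 'b'
FIRST(E) = {a, b, c, e}
Count: 4

4


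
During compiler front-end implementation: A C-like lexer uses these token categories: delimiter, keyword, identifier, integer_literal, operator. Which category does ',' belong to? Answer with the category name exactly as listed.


Token: ','
Checking categories:
  identifier: no
  integer_literal: no
  operator: no
  keyword: no
  delimiter: YES
Category: delimiter

delimiter


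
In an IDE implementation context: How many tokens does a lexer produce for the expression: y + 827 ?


Scanning 'y + 827'
Token 1: 'y' -> identifier
Token 2: '+' -> operator
Token 3: '827' -> integer_literal
Total tokens: 3

3


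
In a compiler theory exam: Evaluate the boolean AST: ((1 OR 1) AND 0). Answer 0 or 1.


Step 1: Evaluate inner node
  1 OR 1 = 1
Step 2: Evaluate root node
  1 AND 0 = 0

0


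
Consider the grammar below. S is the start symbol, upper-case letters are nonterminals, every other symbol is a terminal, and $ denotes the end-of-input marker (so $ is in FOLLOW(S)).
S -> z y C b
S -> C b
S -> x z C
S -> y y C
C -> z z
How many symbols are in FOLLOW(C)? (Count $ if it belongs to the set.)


S is the start symbol and does not occur in any rule body, so FOLLOW(S) = {$}.
Examining every occurrence of C in a rule body:
  S -> z y C b : C is followed by terminal 'b' -> add 'b'
  S -> C b : C is followed by terminal 'b' -> add 'b' (already in the set)
  S -> x z C : C is at the right end -> add FOLLOW(S) = {$}
  S -> y y C : C is at the right end -> add FOLLOW(S) = {$} (already in the set)
  C -> z z : C does not occur in the body -> contributes nothing
FOLLOW(C) = {b, $}
Count: 2

2


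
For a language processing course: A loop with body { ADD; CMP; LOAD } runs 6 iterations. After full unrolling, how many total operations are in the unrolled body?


Loop body operations: ADD, CMP, LOAD (3 ops per iteration)
Unrolling 6 iterations:
  Iteration 1: ADD, CMP, LOAD (3 ops)
  Iteration 2: ADD, CMP, LOAD (3 ops)
  Iteration 3: ADD, CMP, LOAD (3 ops)
  Iteration 4: ADD, CMP, LOAD (3 ops)
  Iteration 5: ADD, CMP, LOAD (3 ops)
  Iteration 6: ADD, CMP, LOAD (3 ops)
Total: 6 iterations * 3 ops/iter = 18 operations

18


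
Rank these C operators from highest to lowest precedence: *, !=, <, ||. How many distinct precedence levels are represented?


Looking up precedence for each operator:
  * -> precedence 6
  != -> precedence 3
  < -> precedence 4
  || -> precedence 1
Sorted highest to lowest: *, <, !=, ||
Distinct precedence values: [6, 4, 3, 1]
Number of distinct levels: 4

4


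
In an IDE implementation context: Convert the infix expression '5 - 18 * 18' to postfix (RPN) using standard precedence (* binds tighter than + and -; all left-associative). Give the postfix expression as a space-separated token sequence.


Applying the shunting-yard algorithm:
  Operand 5 -> output
  Push '-' onto operator stack -> op-stack: [-]
  Operand 18 -> output
  Push '*' onto operator stack -> op-stack: [-, *]
  Operand 18 -> output
  End of input: pop '*' to output
  End of input: pop '-' to output
Postfix result: 5 18 18 * -

5 18 18 * -


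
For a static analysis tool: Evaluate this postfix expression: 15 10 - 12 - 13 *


Processing tokens left to right:
Push 15, Push 10
Pop 15 and 10, compute 15 - 10 = 5, push 5
Push 12
Pop 5 and 12, compute 5 - 12 = -7, push -7
Push 13
Pop -7 and 13, compute -7 * 13 = -91, push -91
Stack result: -91

-91


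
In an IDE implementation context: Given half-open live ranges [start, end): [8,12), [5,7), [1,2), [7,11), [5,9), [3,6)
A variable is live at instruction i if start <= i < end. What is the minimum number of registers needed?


Live ranges:
  Var0: [8, 12)
  Var1: [5, 7)
  Var2: [1, 2)
  Var3: [7, 11)
  Var4: [5, 9)
  Var5: [3, 6)
Sweep-line events (position, delta, active):
  pos=1 start -> active=1
  pos=2 end -> active=0
  pos=3 start -> active=1
  pos=5 start -> active=2
  pos=5 start -> active=3
  pos=6 end -> active=2
  pos=7 end -> active=1
  pos=7 start -> active=2
  pos=8 start -> active=3
  pos=9 end -> active=2
  pos=11 end -> active=1
  pos=12 end -> active=0
Maximum simultaneous active: 3
Minimum registers needed: 3

3


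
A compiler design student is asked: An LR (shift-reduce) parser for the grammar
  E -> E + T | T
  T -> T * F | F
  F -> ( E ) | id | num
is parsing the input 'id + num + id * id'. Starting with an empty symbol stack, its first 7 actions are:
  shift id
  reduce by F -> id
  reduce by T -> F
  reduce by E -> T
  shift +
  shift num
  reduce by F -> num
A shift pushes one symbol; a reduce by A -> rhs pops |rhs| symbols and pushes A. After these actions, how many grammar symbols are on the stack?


Tracking the symbol stack through each action:
  Action 1: shift 'id' : push -> stack = [id] (size 1)
  Action 2: reduce by F -> id : pop 1, push F -> stack = [F] (size 1)
  Action 3: reduce by T -> F : pop 1, push T -> stack = [T] (size 1)
  Action 4: reduce by E -> T : pop 1, push E -> stack = [E] (size 1)
  Action 5: shift '+' : push -> stack = [E, +] (size 2)
  Action 6: shift 'num' : push -> stack = [E, +, num] (size 3)
  Action 7: reduce by F -> num : pop 1, push F -> stack = [E, +, F] (size 3)
Final stack size: 3

3


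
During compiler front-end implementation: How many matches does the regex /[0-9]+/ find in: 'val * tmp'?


Pattern: /[0-9]+/ (int literals)
Input: 'val * tmp'
Scanning for matches:
Total matches: 0

0


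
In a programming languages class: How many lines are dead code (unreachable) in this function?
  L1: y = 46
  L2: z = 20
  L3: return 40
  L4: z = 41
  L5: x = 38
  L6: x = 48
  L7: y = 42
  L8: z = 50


Analyzing control flow:
  L1: reachable (before return)
  L2: reachable (before return)
  L3: reachable (return statement)
  L4: DEAD (after return at L3)
  L5: DEAD (after return at L3)
  L6: DEAD (after return at L3)
  L7: DEAD (after return at L3)
  L8: DEAD (after return at L3)
Return at L3, total lines = 8
Dead lines: L4 through L8
Count: 5

5


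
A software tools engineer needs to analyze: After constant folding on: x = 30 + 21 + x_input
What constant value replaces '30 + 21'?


Identifying constant sub-expression:
  Original: x = 30 + 21 + x_input
  30 and 21 are both compile-time constants
  Evaluating: 30 + 21 = 51
  After folding: x = 51 + x_input

51


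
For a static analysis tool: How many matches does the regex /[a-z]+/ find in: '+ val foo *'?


Pattern: /[a-z]+/ (identifiers)
Input: '+ val foo *'
Scanning for matches:
  Match 1: 'val'
  Match 2: 'foo'
Total matches: 2

2


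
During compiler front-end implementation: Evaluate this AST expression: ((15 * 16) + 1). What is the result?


Expression: ((15 * 16) + 1)
Evaluating step by step:
  15 * 16 = 240
  240 + 1 = 241
Result: 241

241


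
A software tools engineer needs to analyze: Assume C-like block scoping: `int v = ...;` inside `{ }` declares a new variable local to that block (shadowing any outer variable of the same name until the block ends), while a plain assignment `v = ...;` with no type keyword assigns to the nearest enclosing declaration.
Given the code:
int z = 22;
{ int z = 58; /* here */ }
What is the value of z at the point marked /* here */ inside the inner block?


Analyzing scoping rules:
Outer scope: declares z = 22
Inner block: 'int z = 58;' declares a NEW z that shadows the outer one
Inside the block the inner declaration is in scope -> 58
Result: 58

58


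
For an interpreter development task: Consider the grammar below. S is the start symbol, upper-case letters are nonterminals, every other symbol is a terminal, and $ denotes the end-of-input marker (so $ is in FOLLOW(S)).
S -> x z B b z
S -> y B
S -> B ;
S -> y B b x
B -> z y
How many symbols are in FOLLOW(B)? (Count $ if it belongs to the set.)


S is the start symbol and does not occur in any rule body, so FOLLOW(S) = {$}.
Examining every occurrence of B in a rule body:
  S -> x z B b z : B is followed by terminal 'b' -> add 'b'
  S -> y B : B is at the right end -> add FOLLOW(S) = {$}
  S -> B ; : B is followed by terminal ';' -> add ';'
  S -> y B b x : B is followed by terminal 'b' -> add 'b' (already in the set)
  B -> z y : B does not occur in the body -> contributes nothing
FOLLOW(B) = {;, b, $}
Count: 3

3


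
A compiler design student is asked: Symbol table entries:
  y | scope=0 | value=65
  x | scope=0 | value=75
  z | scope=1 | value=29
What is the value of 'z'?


Searching symbol table for 'z':
  y | scope=0 | value=65
  x | scope=0 | value=75
  z | scope=1 | value=29 <- MATCH
Found 'z' at scope 1 with value 29

29


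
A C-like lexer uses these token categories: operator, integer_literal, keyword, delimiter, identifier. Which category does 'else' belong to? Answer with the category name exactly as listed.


Token: 'else'
Checking categories:
  identifier: no
  integer_literal: no
  operator: no
  keyword: YES
  delimiter: no
Category: keyword

keyword


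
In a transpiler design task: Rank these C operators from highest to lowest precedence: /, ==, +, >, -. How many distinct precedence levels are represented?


Looking up precedence for each operator:
  / -> precedence 6
  == -> precedence 3
  + -> precedence 5
  > -> precedence 4
  - -> precedence 5
Sorted highest to lowest: /, +, -, >, ==
Distinct precedence values: [6, 5, 4, 3]
Number of distinct levels: 4

4


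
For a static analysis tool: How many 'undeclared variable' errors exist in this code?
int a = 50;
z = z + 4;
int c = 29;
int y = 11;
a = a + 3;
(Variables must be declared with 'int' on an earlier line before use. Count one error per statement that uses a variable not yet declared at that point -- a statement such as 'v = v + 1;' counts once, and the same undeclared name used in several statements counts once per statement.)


Scanning code line by line:
  Line 1: declare 'a' -> declared = ['a']
  Line 2: use 'z' -> ERROR (undeclared)
  Line 3: declare 'c' -> declared = ['a', 'c']
  Line 4: declare 'y' -> declared = ['a', 'c', 'y']
  Line 5: use 'a' -> OK (declared)
Total undeclared variable errors: 1

1


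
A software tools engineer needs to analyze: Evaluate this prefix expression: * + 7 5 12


Parsing prefix expression: * + 7 5 12
Step 1: Innermost operation '+ 7 5'
  7 + 5 = 12
Step 2: Outer operation '* [12] 12'
  12 * 12 = 144

144


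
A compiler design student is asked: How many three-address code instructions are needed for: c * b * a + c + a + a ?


Expression: c * b * a + c + a + a
Generating three-address code (respecting * over +/- precedence):
  Instruction 1: t1 = c * b
  Instruction 2: t2 = t1 * a
  Instruction 3: t3 = t2 + c
  Instruction 4: t4 = t3 + a
  Instruction 5: t5 = t4 + a
Total instructions: 5

5


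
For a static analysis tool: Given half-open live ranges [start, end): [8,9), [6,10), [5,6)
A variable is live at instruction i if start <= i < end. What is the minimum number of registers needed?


Live ranges:
  Var0: [8, 9)
  Var1: [6, 10)
  Var2: [5, 6)
Sweep-line events (position, delta, active):
  pos=5 start -> active=1
  pos=6 end -> active=0
  pos=6 start -> active=1
  pos=8 start -> active=2
  pos=9 end -> active=1
  pos=10 end -> active=0
Maximum simultaneous active: 2
Minimum registers needed: 2

2


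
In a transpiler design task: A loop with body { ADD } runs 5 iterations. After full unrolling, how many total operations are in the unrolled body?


Loop body operations: ADD (1 op per iteration)
Unrolling 5 iterations:
  Iteration 1: ADD (1 ops)
  Iteration 2: ADD (1 ops)
  Iteration 3: ADD (1 ops)
  Iteration 4: ADD (1 ops)
  Iteration 5: ADD (1 ops)
Total: 5 iterations * 1 ops/iter = 5 operations

5


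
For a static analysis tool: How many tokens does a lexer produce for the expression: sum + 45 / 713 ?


Scanning 'sum + 45 / 713'
Token 1: 'sum' -> identifier
Token 2: '+' -> operator
Token 3: '45' -> integer_literal
Token 4: '/' -> operator
Token 5: '713' -> integer_literal
Total tokens: 5

5


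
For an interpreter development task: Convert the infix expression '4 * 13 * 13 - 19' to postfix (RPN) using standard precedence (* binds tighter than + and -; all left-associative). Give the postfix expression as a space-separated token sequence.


Applying the shunting-yard algorithm:
  Operand 4 -> output
  Push '*' onto operator stack -> op-stack: [*]
  Operand 13 -> output
  See '*' (prec 2); top '*' (prec 2) >= it -> pop '*' to output
  Push '*' onto operator stack -> op-stack: [*]
  Operand 13 -> output
  See '-' (prec 1); top '*' (prec 2) >= it -> pop '*' to output
  Push '-' onto operator stack -> op-stack: [-]
  Operand 19 -> output
  End of input: pop '-' to output
Postfix result: 4 13 * 13 * 19 -

4 13 * 13 * 19 -


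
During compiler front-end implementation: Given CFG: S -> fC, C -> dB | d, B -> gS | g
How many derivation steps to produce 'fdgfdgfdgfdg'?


Grammar: S -> fC, C -> dB | d, B -> gS | g
Deriving 'fdgfdgfdgfdg':
Step 1: S -> fC => fC
Step 2: C -> dB => fdB
Step 3: B -> gS => fdgS
Step 4: S -> fC => fdgfC
Step 5: C -> dB => fdgfdB
Step 6: B -> gS => fdgfdgS
Step 7: S -> fC => fdgfdgfC
Step 8: C -> dB => fdgfdgfdB
Step 9: B -> gS => fdgfdgfdgS
Step 10: S -> fC => fdgfdgfdgfC
Step 11: C -> dB => fdgfdgfdgfdB
Step 12: B -> g => fdgfdgfdgfdg
Total derivation steps: 12

12


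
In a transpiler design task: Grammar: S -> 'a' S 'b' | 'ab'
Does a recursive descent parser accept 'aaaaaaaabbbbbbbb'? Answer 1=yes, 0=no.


Grammar accepts strings of the form a^n b^n (n >= 1)
Word: 'aaaaaaaabbbbbbbb'
Counting: 8 a's and 8 b's
Check: 8 == 8? Yes
Derivation (S -> aSb applied 7 time(s), then S -> ab): S => aSb => aaSbb => aaaSbbb => aaaaSbbbb => aaaaaSbbbbb => aaaaaaSbbbbbb => aaaaaaaSbbbbbbb => aaaaaaaabbbbbbbb
Accepted

1


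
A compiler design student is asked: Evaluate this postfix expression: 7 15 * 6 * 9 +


Processing tokens left to right:
Push 7, Push 15
Pop 7 and 15, compute 7 * 15 = 105, push 105
Push 6
Pop 105 and 6, compute 105 * 6 = 630, push 630
Push 9
Pop 630 and 9, compute 630 + 9 = 639, push 639
Stack result: 639

639


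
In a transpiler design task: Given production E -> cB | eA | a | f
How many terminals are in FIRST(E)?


Production: E -> cB | eA | a | f
Examining each alternative for leading terminals:
  E -> cB : first terminal = 'c'
  E -> eA : first terminal = 'e'
  E -> a : first terminal = 'a'
  E -> f : first terminal = 'f'
FIRST(E) = {a, c, e, f}
Count: 4

4


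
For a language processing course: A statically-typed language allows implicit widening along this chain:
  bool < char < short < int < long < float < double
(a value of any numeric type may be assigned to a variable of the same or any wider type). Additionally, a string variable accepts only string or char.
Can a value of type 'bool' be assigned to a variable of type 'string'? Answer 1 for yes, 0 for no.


Target variable type: string
Source value type: bool
Rule: string accepts only {string, char}
  source 'bool' in {string, char}? No
Result: 0

0


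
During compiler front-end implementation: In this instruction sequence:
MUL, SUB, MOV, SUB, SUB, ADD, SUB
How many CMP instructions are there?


Scanning instruction sequence for CMP:
  Position 1: MUL
  Position 2: SUB
  Position 3: MOV
  Position 4: SUB
  Position 5: SUB
  Position 6: ADD
  Position 7: SUB
Matches at positions: []
Total CMP count: 0

0


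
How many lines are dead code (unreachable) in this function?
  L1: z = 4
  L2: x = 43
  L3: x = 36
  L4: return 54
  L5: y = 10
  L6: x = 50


Analyzing control flow:
  L1: reachable (before return)
  L2: reachable (before return)
  L3: reachable (before return)
  L4: reachable (return statement)
  L5: DEAD (after return at L4)
  L6: DEAD (after return at L4)
Return at L4, total lines = 6
Dead lines: L5 through L6
Count: 2

2


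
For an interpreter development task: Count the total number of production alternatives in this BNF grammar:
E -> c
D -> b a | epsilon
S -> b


Counting alternatives per rule:
  E: 1 alternative(s)
  D: 2 alternative(s)
  S: 1 alternative(s)
Sum: 1 + 2 + 1 = 4

4


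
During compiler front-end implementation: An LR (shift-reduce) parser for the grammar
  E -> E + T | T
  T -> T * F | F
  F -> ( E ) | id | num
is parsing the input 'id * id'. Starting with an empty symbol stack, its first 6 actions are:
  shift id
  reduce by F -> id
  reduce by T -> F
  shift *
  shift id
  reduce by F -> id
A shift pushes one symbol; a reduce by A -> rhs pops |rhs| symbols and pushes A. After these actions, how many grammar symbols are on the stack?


Tracking the symbol stack through each action:
  Action 1: shift 'id' : push -> stack = [id] (size 1)
  Action 2: reduce by F -> id : pop 1, push F -> stack = [F] (size 1)
  Action 3: reduce by T -> F : pop 1, push T -> stack = [T] (size 1)
  Action 4: shift '*' : push -> stack = [T, *] (size 2)
  Action 5: shift 'id' : push -> stack = [T, *, id] (size 3)
  Action 6: reduce by F -> id : pop 1, push F -> stack = [T, *, F] (size 3)
Final stack size: 3

3


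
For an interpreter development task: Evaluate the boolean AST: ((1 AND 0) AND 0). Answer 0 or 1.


Step 1: Evaluate inner node
  1 AND 0 = 0
Step 2: Evaluate root node
  0 AND 0 = 0

0


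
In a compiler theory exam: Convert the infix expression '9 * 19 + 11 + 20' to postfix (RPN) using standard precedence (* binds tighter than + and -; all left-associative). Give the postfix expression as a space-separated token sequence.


Applying the shunting-yard algorithm:
  Operand 9 -> output
  Push '*' onto operator stack -> op-stack: [*]
  Operand 19 -> output
  See '+' (prec 1); top '*' (prec 2) >= it -> pop '*' to output
  Push '+' onto operator stack -> op-stack: [+]
  Operand 11 -> output
  See '+' (prec 1); top '+' (prec 1) >= it -> pop '+' to output
  Push '+' onto operator stack -> op-stack: [+]
  Operand 20 -> output
  End of input: pop '+' to output
Postfix result: 9 19 * 11 + 20 +

9 19 * 11 + 20 +


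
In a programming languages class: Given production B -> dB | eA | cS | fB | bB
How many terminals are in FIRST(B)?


Production: B -> dB | eA | cS | fB | bB
Examining each alternative for leading terminals:
  B -> dB : first terminal = 'd'
  B -> eA : first terminal = 'e'
  B -> cS : first terminal = 'c'
  B -> fB : first terminal = 'f'
  B -> bB : first terminal = 'b'
FIRST(B) = {b, c, d, e, f}
Count: 5

5


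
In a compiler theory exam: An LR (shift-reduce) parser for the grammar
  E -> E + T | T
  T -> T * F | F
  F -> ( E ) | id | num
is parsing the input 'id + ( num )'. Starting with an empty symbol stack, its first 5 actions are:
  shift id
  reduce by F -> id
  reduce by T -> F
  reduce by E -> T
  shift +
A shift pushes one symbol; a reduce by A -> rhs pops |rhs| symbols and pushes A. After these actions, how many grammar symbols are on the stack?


Tracking the symbol stack through each action:
  Action 1: shift 'id' : push -> stack = [id] (size 1)
  Action 2: reduce by F -> id : pop 1, push F -> stack = [F] (size 1)
  Action 3: reduce by T -> F : pop 1, push T -> stack = [T] (size 1)
  Action 4: reduce by E -> T : pop 1, push E -> stack = [E] (size 1)
  Action 5: shift '+' : push -> stack = [E, +] (size 2)
Final stack size: 2

2


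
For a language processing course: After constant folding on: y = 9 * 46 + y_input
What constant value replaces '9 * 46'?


Identifying constant sub-expression:
  Original: y = 9 * 46 + y_input
  9 and 46 are both compile-time constants
  Evaluating: 9 * 46 = 414
  After folding: y = 414 + y_input

414


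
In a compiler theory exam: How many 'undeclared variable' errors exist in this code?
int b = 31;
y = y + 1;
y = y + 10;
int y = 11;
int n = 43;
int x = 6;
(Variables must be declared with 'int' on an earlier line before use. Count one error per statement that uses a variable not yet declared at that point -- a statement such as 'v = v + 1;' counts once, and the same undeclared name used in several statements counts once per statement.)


Scanning code line by line:
  Line 1: declare 'b' -> declared = ['b']
  Line 2: use 'y' -> ERROR (undeclared)
  Line 3: use 'y' -> ERROR (undeclared)
  Line 4: declare 'y' -> declared = ['b', 'y']
  Line 5: declare 'n' -> declared = ['b', 'n', 'y']
  Line 6: declare 'x' -> declared = ['b', 'n', 'x', 'y']
Total undeclared variable errors: 2

2


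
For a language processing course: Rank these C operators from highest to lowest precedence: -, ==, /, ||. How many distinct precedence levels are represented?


Looking up precedence for each operator:
  - -> precedence 5
  == -> precedence 3
  / -> precedence 6
  || -> precedence 1
Sorted highest to lowest: /, -, ==, ||
Distinct precedence values: [6, 5, 3, 1]
Number of distinct levels: 4

4


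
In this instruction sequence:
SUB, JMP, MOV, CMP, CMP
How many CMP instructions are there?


Scanning instruction sequence for CMP:
  Position 1: SUB
  Position 2: JMP
  Position 3: MOV
  Position 4: CMP <- MATCH
  Position 5: CMP <- MATCH
Matches at positions: [4, 5]
Total CMP count: 2

2


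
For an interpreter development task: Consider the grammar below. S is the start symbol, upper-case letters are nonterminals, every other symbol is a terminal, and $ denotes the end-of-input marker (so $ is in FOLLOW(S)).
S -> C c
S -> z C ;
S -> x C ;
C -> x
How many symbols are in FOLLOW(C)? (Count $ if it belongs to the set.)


S is the start symbol and does not occur in any rule body, so FOLLOW(S) = {$}.
Examining every occurrence of C in a rule body:
  S -> C c : C is followed by terminal 'c' -> add 'c'
  S -> z C ; : C is followed by terminal ';' -> add ';'
  S -> x C ; : C is followed by terminal ';' -> add ';' (already in the set)
  C -> x : C does not occur in the body -> contributes nothing
FOLLOW(C) = {;, c}
Count: 2

2


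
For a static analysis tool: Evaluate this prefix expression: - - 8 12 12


Parsing prefix expression: - - 8 12 12
Step 1: Innermost operation '- 8 12'
  8 - 12 = -4
Step 2: Outer operation '- [-4] 12'
  -4 - 12 = -16

-16


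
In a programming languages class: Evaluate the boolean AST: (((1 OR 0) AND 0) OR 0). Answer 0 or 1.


Step 1: Evaluate inner node
  1 OR 0 = 1
Step 2: Evaluate next node
  1 AND 0 = 0
Step 3: Evaluate root node
  0 OR 0 = 0

0


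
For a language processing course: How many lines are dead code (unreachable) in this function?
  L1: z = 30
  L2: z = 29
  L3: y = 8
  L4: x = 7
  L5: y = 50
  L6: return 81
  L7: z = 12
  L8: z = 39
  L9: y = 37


Analyzing control flow:
  L1: reachable (before return)
  L2: reachable (before return)
  L3: reachable (before return)
  L4: reachable (before return)
  L5: reachable (before return)
  L6: reachable (return statement)
  L7: DEAD (after return at L6)
  L8: DEAD (after return at L6)
  L9: DEAD (after return at L6)
Return at L6, total lines = 9
Dead lines: L7 through L9
Count: 3

3


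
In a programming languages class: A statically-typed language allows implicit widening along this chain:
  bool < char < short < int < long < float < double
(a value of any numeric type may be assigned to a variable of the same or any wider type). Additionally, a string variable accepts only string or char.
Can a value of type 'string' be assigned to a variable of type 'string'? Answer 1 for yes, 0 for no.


Target variable type: string
Source value type: string
Rule: string accepts only {string, char}
  source 'string' in {string, char}? Yes
Result: 1

1


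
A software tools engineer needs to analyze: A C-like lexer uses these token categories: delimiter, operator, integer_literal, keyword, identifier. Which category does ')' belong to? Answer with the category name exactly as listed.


Token: ')'
Checking categories:
  identifier: no
  integer_literal: no
  operator: no
  keyword: no
  delimiter: YES
Category: delimiter

delimiter


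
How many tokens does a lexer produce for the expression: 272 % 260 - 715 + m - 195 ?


Scanning '272 % 260 - 715 + m - 195'
Token 1: '272' -> integer_literal
Token 2: '%' -> operator
Token 3: '260' -> integer_literal
Token 4: '-' -> operator
Token 5: '715' -> integer_literal
Token 6: '+' -> operator
Token 7: 'm' -> identifier
Token 8: '-' -> operator
Token 9: '195' -> integer_literal
Total tokens: 9

9


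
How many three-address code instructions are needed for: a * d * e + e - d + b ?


Expression: a * d * e + e - d + b
Generating three-address code (respecting * over +/- precedence):
  Instruction 1: t1 = a * d
  Instruction 2: t2 = t1 * e
  Instruction 3: t3 = t2 + e
  Instruction 4: t4 = t3 - d
  Instruction 5: t5 = t4 + b
Total instructions: 5

5


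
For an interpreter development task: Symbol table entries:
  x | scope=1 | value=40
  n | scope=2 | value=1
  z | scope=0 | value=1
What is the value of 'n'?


Searching symbol table for 'n':
  x | scope=1 | value=40
  n | scope=2 | value=1 <- MATCH
  z | scope=0 | value=1
Found 'n' at scope 2 with value 1

1


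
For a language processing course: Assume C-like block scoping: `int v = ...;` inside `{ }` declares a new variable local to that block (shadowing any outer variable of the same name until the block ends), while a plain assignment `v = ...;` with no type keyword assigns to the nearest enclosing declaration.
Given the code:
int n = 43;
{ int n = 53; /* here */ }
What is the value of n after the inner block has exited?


Analyzing scoping rules:
Outer scope: declares n = 43
Inner block: 'int n = 53;' declares a NEW n that shadows the outer one
When the block exits the inner n goes out of scope; the outer n was never modified -> 43
Result: 43

43


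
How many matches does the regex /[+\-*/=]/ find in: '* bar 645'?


Pattern: /[+\-*/=]/ (operators)
Input: '* bar 645'
Scanning for matches:
  Match 1: '*'
Total matches: 1

1


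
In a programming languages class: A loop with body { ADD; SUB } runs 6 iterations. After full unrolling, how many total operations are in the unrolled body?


Loop body operations: ADD, SUB (2 ops per iteration)
Unrolling 6 iterations:
  Iteration 1: ADD, SUB (2 ops)
  Iteration 2: ADD, SUB (2 ops)
  Iteration 3: ADD, SUB (2 ops)
  Iteration 4: ADD, SUB (2 ops)
  Iteration 5: ADD, SUB (2 ops)
  Iteration 6: ADD, SUB (2 ops)
Total: 6 iterations * 2 ops/iter = 12 operations

12


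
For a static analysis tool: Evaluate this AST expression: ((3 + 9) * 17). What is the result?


Expression: ((3 + 9) * 17)
Evaluating step by step:
  3 + 9 = 12
  12 * 17 = 204
Result: 204

204


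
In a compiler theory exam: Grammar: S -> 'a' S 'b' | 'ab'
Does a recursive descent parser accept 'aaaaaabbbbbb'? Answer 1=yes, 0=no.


Grammar accepts strings of the form a^n b^n (n >= 1)
Word: 'aaaaaabbbbbb'
Counting: 6 a's and 6 b's
Check: 6 == 6? Yes
Derivation (S -> aSb applied 5 time(s), then S -> ab): S => aSb => aaSbb => aaaSbbb => aaaaSbbbb => aaaaaSbbbbb => aaaaaabbbbbb
Accepted

1


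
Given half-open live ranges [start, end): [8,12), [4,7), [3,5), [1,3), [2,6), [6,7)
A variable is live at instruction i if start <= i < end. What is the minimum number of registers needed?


Live ranges:
  Var0: [8, 12)
  Var1: [4, 7)
  Var2: [3, 5)
  Var3: [1, 3)
  Var4: [2, 6)
  Var5: [6, 7)
Sweep-line events (position, delta, active):
  pos=1 start -> active=1
  pos=2 start -> active=2
  pos=3 end -> active=1
  pos=3 start -> active=2
  pos=4 start -> active=3
  pos=5 end -> active=2
  pos=6 end -> active=1
  pos=6 start -> active=2
  pos=7 end -> active=1
  pos=7 end -> active=0
  pos=8 start -> active=1
  pos=12 end -> active=0
Maximum simultaneous active: 3
Minimum registers needed: 3

3


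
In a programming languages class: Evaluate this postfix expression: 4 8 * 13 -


Processing tokens left to right:
Push 4, Push 8
Pop 4 and 8, compute 4 * 8 = 32, push 32
Push 13
Pop 32 and 13, compute 32 - 13 = 19, push 19
Stack result: 19

19


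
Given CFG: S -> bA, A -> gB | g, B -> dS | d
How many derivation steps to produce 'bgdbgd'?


Grammar: S -> bA, A -> gB | g, B -> dS | d
Deriving 'bgdbgd':
Step 1: S -> bA => bA
Step 2: A -> gB => bgB
Step 3: B -> dS => bgdS
Step 4: S -> bA => bgdbA
Step 5: A -> gB => bgdbgB
Step 6: B -> d => bgdbgd
Total derivation steps: 6

6


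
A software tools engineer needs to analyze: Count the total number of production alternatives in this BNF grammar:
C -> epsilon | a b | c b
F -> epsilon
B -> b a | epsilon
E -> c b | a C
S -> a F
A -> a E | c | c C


Counting alternatives per rule:
  C: 3 alternative(s)
  F: 1 alternative(s)
  B: 2 alternative(s)
  E: 2 alternative(s)
  S: 1 alternative(s)
  A: 3 alternative(s)
Sum: 3 + 1 + 2 + 2 + 1 + 3 = 12

12


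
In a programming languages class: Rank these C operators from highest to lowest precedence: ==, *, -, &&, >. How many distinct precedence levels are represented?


Looking up precedence for each operator:
  == -> precedence 3
  * -> precedence 6
  - -> precedence 5
  && -> precedence 2
  > -> precedence 4
Sorted highest to lowest: *, -, >, ==, &&
Distinct precedence values: [6, 5, 4, 3, 2]
Number of distinct levels: 5

5


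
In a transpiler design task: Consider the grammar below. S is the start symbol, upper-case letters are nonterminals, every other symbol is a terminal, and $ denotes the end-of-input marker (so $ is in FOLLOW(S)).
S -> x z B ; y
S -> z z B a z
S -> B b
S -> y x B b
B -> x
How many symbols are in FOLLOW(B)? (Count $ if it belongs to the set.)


S is the start symbol and does not occur in any rule body, so FOLLOW(S) = {$}.
Examining every occurrence of B in a rule body:
  S -> x z B ; y : B is followed by terminal ';' -> add ';'
  S -> z z B a z : B is followed by terminal 'a' -> add 'a'
  S -> B b : B is followed by terminal 'b' -> add 'b'
  S -> y x B b : B is followed by terminal 'b' -> add 'b' (already in the set)
  B -> x : B does not occur in the body -> contributes nothing
FOLLOW(B) = {;, a, b}
Count: 3

3


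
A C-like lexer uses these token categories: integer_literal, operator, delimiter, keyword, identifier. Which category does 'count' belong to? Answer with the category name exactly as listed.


Token: 'count'
Checking categories:
  identifier: YES
  integer_literal: no
  operator: no
  keyword: no
  delimiter: no
Category: identifier

identifier


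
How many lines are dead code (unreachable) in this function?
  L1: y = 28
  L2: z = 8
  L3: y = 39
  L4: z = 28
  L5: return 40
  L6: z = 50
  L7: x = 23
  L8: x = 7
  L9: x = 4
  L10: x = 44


Analyzing control flow:
  L1: reachable (before return)
  L2: reachable (before return)
  L3: reachable (before return)
  L4: reachable (before return)
  L5: reachable (return statement)
  L6: DEAD (after return at L5)
  L7: DEAD (after return at L5)
  L8: DEAD (after return at L5)
  L9: DEAD (after return at L5)
  L10: DEAD (after return at L5)
Return at L5, total lines = 10
Dead lines: L6 through L10
Count: 5

5


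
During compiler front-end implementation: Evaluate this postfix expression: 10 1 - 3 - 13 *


Processing tokens left to right:
Push 10, Push 1
Pop 10 and 1, compute 10 - 1 = 9, push 9
Push 3
Pop 9 and 3, compute 9 - 3 = 6, push 6
Push 13
Pop 6 and 13, compute 6 * 13 = 78, push 78
Stack result: 78

78


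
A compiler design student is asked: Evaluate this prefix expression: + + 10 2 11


Parsing prefix expression: + + 10 2 11
Step 1: Innermost operation '+ 10 2'
  10 + 2 = 12
Step 2: Outer operation '+ [12] 11'
  12 + 11 = 23

23


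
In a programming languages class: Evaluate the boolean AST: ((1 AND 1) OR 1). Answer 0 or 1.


Step 1: Evaluate inner node
  1 AND 1 = 1
Step 2: Evaluate root node
  1 OR 1 = 1

1


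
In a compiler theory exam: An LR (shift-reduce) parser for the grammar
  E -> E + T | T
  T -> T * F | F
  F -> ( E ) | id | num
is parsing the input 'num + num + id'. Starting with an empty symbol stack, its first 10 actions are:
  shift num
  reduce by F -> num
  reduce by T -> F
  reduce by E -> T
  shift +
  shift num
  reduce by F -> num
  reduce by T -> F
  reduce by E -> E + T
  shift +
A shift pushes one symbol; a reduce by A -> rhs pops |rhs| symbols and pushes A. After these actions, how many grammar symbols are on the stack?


Tracking the symbol stack through each action:
  Action 1: shift 'num' : push -> stack = [num] (size 1)
  Action 2: reduce by F -> num : pop 1, push F -> stack = [F] (size 1)
  Action 3: reduce by T -> F : pop 1, push T -> stack = [T] (size 1)
  Action 4: reduce by E -> T : pop 1, push E -> stack = [E] (size 1)
  Action 5: shift '+' : push -> stack = [E, +] (size 2)
  Action 6: shift 'num' : push -> stack = [E, +, num] (size 3)
  Action 7: reduce by F -> num : pop 1, push F -> stack = [E, +, F] (size 3)
  Action 8: reduce by T -> F : pop 1, push T -> stack = [E, +, T] (size 3)
  Action 9: reduce by E -> E + T : pop 3, push E -> stack = [E] (size 1)
  Action 10: shift '+' : push -> stack = [E, +] (size 2)
Final stack size: 2

2
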